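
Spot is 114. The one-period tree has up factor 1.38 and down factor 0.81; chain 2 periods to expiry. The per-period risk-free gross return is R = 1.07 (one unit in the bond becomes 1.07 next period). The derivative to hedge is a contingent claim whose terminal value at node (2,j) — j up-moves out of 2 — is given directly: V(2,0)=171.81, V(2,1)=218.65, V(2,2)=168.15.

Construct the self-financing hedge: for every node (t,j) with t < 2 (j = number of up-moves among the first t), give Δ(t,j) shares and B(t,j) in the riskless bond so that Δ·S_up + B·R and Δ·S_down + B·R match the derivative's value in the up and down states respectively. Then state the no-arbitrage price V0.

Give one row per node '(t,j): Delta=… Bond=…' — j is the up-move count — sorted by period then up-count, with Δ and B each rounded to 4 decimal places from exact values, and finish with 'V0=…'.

(0,0): Delta=0.0351 Bond=165.6994
(1,0): Delta=0.8899 Bond=98.3625
(1,1): Delta=-0.5632 Bond=271.4142
V0=169.6989

No-arbitrage ⇒ martingale measure with p* = (R−d)/(u−d) = 0.4561.
Terminal values V(2,·): V(2,0)=171.8100, V(2,1)=218.6500, V(2,2)=168.1500
(1,0): S=92.3400. Δ = (V_up−V_dn)/(S_up−S_dn) = (218.6500−171.8100)/(127.4292−74.7954) = 0.8899. V = [p*·218.6500 + (1−p*)·171.8100]/1.07 = 180.5380. B = V − Δ·S = 98.3625.
(1,1): S=157.3200. Δ = (V_up−V_dn)/(S_up−S_dn) = (168.1500−218.6500)/(217.1016−127.4292) = -0.5632. V = [p*·168.1500 + (1−p*)·218.6500]/1.07 = 182.8177. B = V − Δ·S = 271.4142.
(0,0): S=114.0000. Δ = (V_up−V_dn)/(S_up−S_dn) = (182.8177−180.5380)/(157.3200−92.3400) = 0.0351. V = [p*·182.8177 + (1−p*)·180.5380]/1.07 = 169.6989. B = V − Δ·S = 165.6994.
Self-financing check: at every node Δ·S+B equals the discounted successor values.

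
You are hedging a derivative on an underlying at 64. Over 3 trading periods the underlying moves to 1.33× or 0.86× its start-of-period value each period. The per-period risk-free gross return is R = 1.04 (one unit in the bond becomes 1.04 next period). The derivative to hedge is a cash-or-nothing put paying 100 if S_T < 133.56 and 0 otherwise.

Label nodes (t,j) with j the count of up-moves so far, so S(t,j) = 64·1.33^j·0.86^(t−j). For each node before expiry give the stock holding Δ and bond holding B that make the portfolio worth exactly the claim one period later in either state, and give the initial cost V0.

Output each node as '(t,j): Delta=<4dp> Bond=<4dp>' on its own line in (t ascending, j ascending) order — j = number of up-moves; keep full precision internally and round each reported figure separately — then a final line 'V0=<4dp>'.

(0,0): Delta=-0.4508 Bond=112.7585
(1,0): Delta=0.0000 Bond=92.4556
(1,1): Delta=-0.9205 Bond=157.2457
(2,0): Delta=0.0000 Bond=96.1538
(2,1): Delta=0.0000 Bond=96.1538
(2,2): Delta=-1.8794 Bond=272.0949
V0=83.9059

The replicating-portfolio and risk-neutral prices coincide; use p* = (1.04−0.86)/(1.33−0.86) = 0.3830 for the latter.
At expiry t=3: V(3,0)=100.0000, V(3,1)=100.0000, V(3,2)=100.0000, V(3,3)=0.0000
Node (2,0) S=47.3344: V=(p*·100.0000+(1−p*)·100.0000)/1.04=96.1538; Δ=(100.0000−100.0000)/(62.9548−40.7076)=0.0000; B=V−Δ·S=96.1538
Node (2,1) S=73.2032: V=(p*·100.0000+(1−p*)·100.0000)/1.04=96.1538; Δ=(100.0000−100.0000)/(97.3603−62.9548)=0.0000; B=V−Δ·S=96.1538
Node (2,2) S=113.2096: V=(p*·0.0000+(1−p*)·100.0000)/1.04=59.3290; Δ=(0.0000−100.0000)/(150.5688−97.3603)=-1.8794; B=V−Δ·S=272.0949
Node (1,0) S=55.0400: V=(p*·96.1538+(1−p*)·96.1538)/1.04=92.4556; Δ=(96.1538−96.1538)/(73.2032−47.3344)=0.0000; B=V−Δ·S=92.4556
Node (1,1) S=85.1200: V=(p*·59.3290+(1−p*)·96.1538)/1.04=78.8949; Δ=(59.3290−96.1538)/(113.2096−73.2032)=-0.9205; B=V−Δ·S=157.2457
Node (0,0) S=64.0000: V=(p*·78.8949+(1−p*)·92.4556)/1.04=83.9059; Δ=(78.8949−92.4556)/(85.1200−55.0400)=-0.4508; B=V−Δ·S=112.7585
Root portfolio cost Δ·64+B reproduces V0=83.9059.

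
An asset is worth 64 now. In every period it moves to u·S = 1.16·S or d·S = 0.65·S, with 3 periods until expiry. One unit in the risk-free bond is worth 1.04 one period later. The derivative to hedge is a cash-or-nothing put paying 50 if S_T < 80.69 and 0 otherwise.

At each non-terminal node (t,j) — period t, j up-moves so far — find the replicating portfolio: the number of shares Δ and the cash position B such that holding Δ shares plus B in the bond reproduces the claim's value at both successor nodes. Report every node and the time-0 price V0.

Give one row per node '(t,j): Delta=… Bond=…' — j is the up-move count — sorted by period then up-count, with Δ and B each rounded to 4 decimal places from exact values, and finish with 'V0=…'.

The replicating-portfolio and risk-neutral prices coincide; use p* = (1.04−0.65)/(1.16−0.65) = 0.7647 for the latter.
Terminal values V(3,·): V(3,0)=50.0000, V(3,1)=50.0000, V(3,2)=50.0000, V(3,3)=0.0000
Node (2,0) S=27.0400: V=(p*·50.0000+(1−p*)·50.0000)/1.04=48.0769; Δ=(50.0000−50.0000)/(31.3664−17.5760)=0.0000; B=V−Δ·S=48.0769
Node (2,1) S=48.2560: V=(p*·50.0000+(1−p*)·50.0000)/1.04=48.0769; Δ=(50.0000−50.0000)/(55.9770−31.3664)=0.0000; B=V−Δ·S=48.0769
Node (2,2) S=86.1184: V=(p*·0.0000+(1−p*)·50.0000)/1.04=11.3122; Δ=(0.0000−50.0000)/(99.8973−55.9770)=-1.1384; B=V−Δ·S=109.3514
Node (1,0) S=41.6000: V=(p*·48.0769+(1−p*)·48.0769)/1.04=46.2278; Δ=(48.0769−48.0769)/(48.2560−27.0400)=0.0000; B=V−Δ·S=46.2278
Node (1,1) S=74.2400: V=(p*·11.3122+(1−p*)·48.0769)/1.04=19.1949; Δ=(11.3122−48.0769)/(86.1184−48.2560)=-0.9710; B=V−Δ·S=91.2826
Node (0,0) S=64.0000: V=(p*·19.1949+(1−p*)·46.2278)/1.04=24.5727; Δ=(19.1949−46.2278)/(74.2400−41.6000)=-0.8282; B=V−Δ·S=77.5783
Root portfolio cost Δ·64+B reproduces V0=24.5727.

(0,0): Delta=-0.8282 Bond=77.5783
(1,0): Delta=0.0000 Bond=46.2278
(1,1): Delta=-0.9710 Bond=91.2826
(2,0): Delta=0.0000 Bond=48.0769
(2,1): Delta=0.0000 Bond=48.0769
(2,2): Delta=-1.1384 Bond=109.3514
V0=24.5727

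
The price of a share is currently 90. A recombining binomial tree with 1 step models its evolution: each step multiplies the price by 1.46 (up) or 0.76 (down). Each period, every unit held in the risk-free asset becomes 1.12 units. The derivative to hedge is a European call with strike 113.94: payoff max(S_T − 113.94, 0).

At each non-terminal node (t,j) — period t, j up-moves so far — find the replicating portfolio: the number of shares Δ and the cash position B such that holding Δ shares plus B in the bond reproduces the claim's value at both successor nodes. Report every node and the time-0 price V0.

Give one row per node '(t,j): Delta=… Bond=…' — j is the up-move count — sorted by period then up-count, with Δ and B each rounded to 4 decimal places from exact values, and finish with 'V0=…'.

(0,0): Delta=0.2771 Bond=-16.9255
V0=8.0173

Under the risk-neutral measure, an up-move has probability p* = (R−d)/(u−d) = 0.5143 and values discount at R = 1.12.
Terminal values V(1,·): V(1,0)=0.0000, V(1,1)=17.4600
(0,0): S=90.0000. Δ = (V_up−V_dn)/(S_up−S_dn) = (17.4600−0.0000)/(131.4000−68.4000) = 0.2771. V = [p*·17.4600 + (1−p*)·0.0000]/1.12 = 8.0173. B = V − Δ·S = -16.9255.
Root portfolio cost Δ·90+B reproduces V0=8.0173.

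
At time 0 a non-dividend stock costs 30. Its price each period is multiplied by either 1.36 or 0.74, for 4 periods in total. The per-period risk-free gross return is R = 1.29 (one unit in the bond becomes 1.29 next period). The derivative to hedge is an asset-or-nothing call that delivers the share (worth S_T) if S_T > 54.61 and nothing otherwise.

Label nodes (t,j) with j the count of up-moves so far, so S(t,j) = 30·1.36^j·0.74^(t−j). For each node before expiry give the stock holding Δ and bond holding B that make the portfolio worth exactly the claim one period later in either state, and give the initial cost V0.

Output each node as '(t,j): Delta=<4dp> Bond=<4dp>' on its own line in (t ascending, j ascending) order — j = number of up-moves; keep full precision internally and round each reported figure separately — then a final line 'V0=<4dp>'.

(0,0): Delta=1.1908 Bond=-6.4154
(1,0): Delta=1.9186 Bond=-24.4333
(1,1): Delta=1.1404 Bond=-6.2194
(2,0): Delta=0.0000 Bond=0.0000
(2,1): Delta=2.0515 Bond=-35.5305
(2,2): Delta=1.0773 Bond=-4.5221
(3,0): Delta=0.0000 Bond=0.0000
(3,1): Delta=0.0000 Bond=0.0000
(3,2): Delta=2.1935 Bond=-51.6678
(3,3): Delta=1.0000 Bond=0.0000
V0=29.3086

No-arbitrage ⇒ martingale measure with p* = (R−d)/(u−d) = 0.8871.
Terminal values V(4,·): V(4,0)=0.0000, V(4,1)=0.0000, V(4,2)=0.0000, V(4,3)=55.8431, V(4,4)=102.6306
  t=3,j=0: stock 12.1567 → up 16.5331 (V=0.0000), down 8.9960 (V=0.0000). Price 0.0000; hedge Δ=0.0000, bond B=0.0000.
  t=3,j=1: stock 22.3421 → up 30.3852 (V=0.0000), down 16.5331 (V=0.0000). Price 0.0000; hedge Δ=0.0000, bond B=0.0000.
  t=3,j=2: stock 41.0611 → up 55.8431 (V=55.8431), down 30.3852 (V=0.0000). Price 38.4017; hedge Δ=2.1935, bond B=-51.6678.
  t=3,j=3: stock 75.4637 → up 102.6306 (V=102.6306), down 55.8431 (V=55.8431). Price 75.4637; hedge Δ=1.0000, bond B=0.0000.
  t=2,j=0: stock 16.4280 → up 22.3421 (V=0.0000), down 12.1567 (V=0.0000). Price 0.0000; hedge Δ=0.0000, bond B=0.0000.
  t=2,j=1: stock 30.1920 → up 41.0611 (V=38.4017), down 22.3421 (V=0.0000). Price 26.4078; hedge Δ=2.0515, bond B=-35.5305.
  t=2,j=2: stock 55.4880 → up 75.4637 (V=75.4637), down 41.0611 (V=38.4017). Price 55.2552; hedge Δ=1.0773, bond B=-4.5221.
  t=1,j=0: stock 22.2000 → up 30.1920 (V=26.4078), down 16.4280 (V=0.0000). Price 18.1599; hedge Δ=1.9186, bond B=-24.4333.
  t=1,j=1: stock 40.8000 → up 55.4880 (V=55.2552), down 30.1920 (V=26.4078). Price 40.3087; hedge Δ=1.1404, bond B=-6.2194.
  t=0,j=0: stock 30.0000 → up 40.8000 (V=40.3087), down 22.2000 (V=18.1599). Price 29.3086; hedge Δ=1.1908, bond B=-6.4154.
The time-0 hedge costs 29.3086, which is the no-arbitrage price.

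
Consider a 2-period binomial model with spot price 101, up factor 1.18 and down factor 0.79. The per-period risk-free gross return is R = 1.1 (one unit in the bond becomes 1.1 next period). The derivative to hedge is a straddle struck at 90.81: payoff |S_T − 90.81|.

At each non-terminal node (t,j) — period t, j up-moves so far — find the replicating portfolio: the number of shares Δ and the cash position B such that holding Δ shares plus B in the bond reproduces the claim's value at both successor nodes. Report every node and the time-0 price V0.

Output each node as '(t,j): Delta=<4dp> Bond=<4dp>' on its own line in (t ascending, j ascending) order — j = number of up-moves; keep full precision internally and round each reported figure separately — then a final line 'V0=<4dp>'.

Since d<R<u, set p* = (R−d)/(u−d) = 0.7949; price each node as the discounted p*-expectation of its children.
Payoff layer (t=2): V(2,0)=27.7759, V(2,1)=3.3422, V(2,2)=49.8224
  t=1,j=0: stock 79.7900 → up 94.1522 (V=3.3422), down 63.0341 (V=27.7759). Price 7.5948; hedge Δ=-0.7852, bond B=70.2453.
  t=1,j=1: stock 119.1800 → up 140.6324 (V=49.8224), down 94.1522 (V=3.3422). Price 36.6255; hedge Δ=1.0000, bond B=-82.5545.
  t=0,j=0: stock 101.0000 → up 119.1800 (V=36.6255), down 79.7900 (V=7.5948). Price 27.8822; hedge Δ=0.7370, bond B=-46.5554.
The time-0 hedge costs 27.8822, which is the no-arbitrage price.

(0,0): Delta=0.7370 Bond=-46.5554
(1,0): Delta=-0.7852 Bond=70.2453
(1,1): Delta=1.0000 Bond=-82.5545
V0=27.8822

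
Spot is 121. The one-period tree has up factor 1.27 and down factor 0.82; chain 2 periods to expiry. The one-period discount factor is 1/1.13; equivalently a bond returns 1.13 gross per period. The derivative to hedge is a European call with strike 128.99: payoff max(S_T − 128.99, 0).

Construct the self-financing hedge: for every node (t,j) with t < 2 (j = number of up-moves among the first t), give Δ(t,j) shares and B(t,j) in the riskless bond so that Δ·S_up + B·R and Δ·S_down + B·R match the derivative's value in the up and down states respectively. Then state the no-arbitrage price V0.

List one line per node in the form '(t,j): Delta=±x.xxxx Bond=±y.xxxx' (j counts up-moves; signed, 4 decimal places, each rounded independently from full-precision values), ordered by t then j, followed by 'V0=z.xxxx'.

(0,0): Delta=0.7409 Bond=-65.0520
(1,0): Delta=0.0000 Bond=0.0000
(1,1): Delta=0.9569 Bond=-106.7063
V0=24.5928

Under the risk-neutral measure, an up-move has probability p* = (R−d)/(u−d) = 0.6889 and values discount at R = 1.13.
Payoff layer (t=2): V(2,0)=0.0000, V(2,1)=0.0000, V(2,2)=66.1709
  t=1,j=0: stock 99.2200 → up 126.0094 (V=0.0000), down 81.3604 (V=0.0000). Price 0.0000; hedge Δ=0.0000, bond B=0.0000.
  t=1,j=1: stock 153.6700 → up 195.1609 (V=66.1709), down 126.0094 (V=0.0000). Price 40.3402; hedge Δ=0.9569, bond B=-106.7063.
  t=0,j=0: stock 121.0000 → up 153.6700 (V=40.3402), down 99.2200 (V=0.0000). Price 24.5928; hedge Δ=0.7409, bond B=-65.0520.
Each (Δ,B) replicates both successor values, so the strategy is self-financing and V0 is arbitrage-free.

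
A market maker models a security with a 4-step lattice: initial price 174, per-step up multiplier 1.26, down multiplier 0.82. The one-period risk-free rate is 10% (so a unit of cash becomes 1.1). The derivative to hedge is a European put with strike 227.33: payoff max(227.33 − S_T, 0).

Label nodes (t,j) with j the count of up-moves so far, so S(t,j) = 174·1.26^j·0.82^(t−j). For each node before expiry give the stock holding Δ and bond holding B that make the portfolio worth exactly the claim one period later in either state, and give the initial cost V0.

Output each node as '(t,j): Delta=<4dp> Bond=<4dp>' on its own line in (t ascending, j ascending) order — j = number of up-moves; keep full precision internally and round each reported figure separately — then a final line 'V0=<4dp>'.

The replicating-portfolio and risk-neutral prices coincide; use p* = (1.1−0.82)/(1.26−0.82) = 0.6364 for the latter.
Terminal payoffs: V(4,0)=148.6608, V(4,1)=106.4481, V(4,2)=41.5846, V(4,3)=0.0000, V(4,4)=0.0000
  t=3,j=0: stock 95.9380 → up 120.8819 (V=106.4481), down 78.6692 (V=148.6608). Price 110.7256; hedge Δ=-1.0000, bond B=206.6636.
  t=3,j=1: stock 147.4170 → up 185.7454 (V=41.5846), down 120.8819 (V=106.4481). Price 59.2467; hedge Δ=-1.0000, bond B=206.6636.
  t=3,j=2: stock 226.5188 → up 285.4136 (V=0.0000), down 185.7454 (V=41.5846). Price 13.7470; hedge Δ=-0.4172, bond B=108.2575.
  t=3,j=3: stock 348.0654 → up 438.5624 (V=0.0000), down 285.4136 (V=0.0000). Price 0.0000; hedge Δ=0.0000, bond B=0.0000.
  t=2,j=0: stock 116.9976 → up 147.4170 (V=59.2467), down 95.9380 (V=110.7256). Price 70.8784; hedge Δ=-1.0000, bond B=187.8760.
  t=2,j=1: stock 179.7768 → up 226.5188 (V=13.7470), down 147.4170 (V=59.2467). Price 27.5385; hedge Δ=-0.5752, bond B=130.9468.
  t=2,j=2: stock 276.2424 → up 348.0654 (V=0.0000), down 226.5188 (V=13.7470). Price 4.5445; hedge Δ=-0.1131, bond B=35.7876.
  t=1,j=0: stock 142.6800 → up 179.7768 (V=27.5385), down 116.9976 (V=70.8784). Price 39.3622; hedge Δ=-0.6904, bond B=137.8621.
  t=1,j=1: stock 219.2400 → up 276.2424 (V=4.5445), down 179.7768 (V=27.5385). Price 11.7327; hedge Δ=-0.2384, bond B=63.9918.
  t=0,j=0: stock 174.0000 → up 219.2400 (V=11.7327), down 142.6800 (V=39.3622). Price 19.7998; hedge Δ=-0.3609, bond B=82.5943.
Each (Δ,B) replicates both successor values, so the strategy is self-financing and V0 is arbitrage-free.

(0,0): Delta=-0.3609 Bond=82.5943
(1,0): Delta=-0.6904 Bond=137.8621
(1,1): Delta=-0.2384 Bond=63.9918
(2,0): Delta=-1.0000 Bond=187.8760
(2,1): Delta=-0.5752 Bond=130.9468
(2,2): Delta=-0.1131 Bond=35.7876
(3,0): Delta=-1.0000 Bond=206.6636
(3,1): Delta=-1.0000 Bond=206.6636
(3,2): Delta=-0.4172 Bond=108.2575
(3,3): Delta=0.0000 Bond=0.0000
V0=19.7998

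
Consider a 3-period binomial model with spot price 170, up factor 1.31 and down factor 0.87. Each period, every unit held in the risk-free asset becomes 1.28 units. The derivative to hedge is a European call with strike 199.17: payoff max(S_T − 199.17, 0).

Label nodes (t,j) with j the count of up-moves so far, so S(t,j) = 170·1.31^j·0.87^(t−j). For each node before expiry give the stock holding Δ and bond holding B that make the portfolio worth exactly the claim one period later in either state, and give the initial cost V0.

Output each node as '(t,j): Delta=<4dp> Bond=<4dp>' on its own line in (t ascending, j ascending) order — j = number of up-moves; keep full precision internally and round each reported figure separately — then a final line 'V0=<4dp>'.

(0,0): Delta=0.9661 Bond=-89.0086
(1,0): Delta=0.6113 Bond=-61.4466
(1,1): Delta=0.9834 Bond=-117.7714
(2,0): Delta=0.0000 Bond=0.0000
(2,1): Delta=0.6410 Bond=-84.4067
(2,2): Delta=1.0000 Bond=-155.6016
V0=75.2312

No-arbitrage ⇒ martingale measure with p* = (R−d)/(u−d) = 0.9318.
Payoff layer (t=3): V(3,0)=0.0000, V(3,1)=0.0000, V(3,2)=54.6412, V(3,3)=183.0055
(2,0): S=128.6730. Δ = (V_up−V_dn)/(S_up−S_dn) = (0.0000−0.0000)/(168.5616−111.9455) = 0.0000. V = [p*·0.0000 + (1−p*)·0.0000]/1.28 = 0.0000. B = V − Δ·S = 0.0000.
(2,1): S=193.7490. Δ = (V_up−V_dn)/(S_up−S_dn) = (54.6412−0.0000)/(253.8112−168.5616) = 0.6410. V = [p*·54.6412 + (1−p*)·0.0000]/1.28 = 39.7779. B = V − Δ·S = -84.4067.
(2,2): S=291.7370. Δ = (V_up−V_dn)/(S_up−S_dn) = (183.0055−54.6412)/(382.1755−253.8112) = 1.0000. V = [p*·183.0055 + (1−p*)·54.6412]/1.28 = 136.1354. B = V − Δ·S = -155.6016.
(1,0): S=147.9000. Δ = (V_up−V_dn)/(S_up−S_dn) = (39.7779−0.0000)/(193.7490−128.6730) = 0.6113. V = [p*·39.7779 + (1−p*)·0.0000]/1.28 = 28.9576. B = V − Δ·S = -61.4466.
(1,1): S=222.7000. Δ = (V_up−V_dn)/(S_up−S_dn) = (136.1354−39.7779)/(291.7370−193.7490) = 0.9834. V = [p*·136.1354 + (1−p*)·39.7779]/1.28 = 101.2231. B = V − Δ·S = -117.7714.
(0,0): S=170.0000. Δ = (V_up−V_dn)/(S_up−S_dn) = (101.2231−28.9576)/(222.7000−147.9000) = 0.9661. V = [p*·101.2231 + (1−p*)·28.9576]/1.28 = 75.2312. B = V − Δ·S = -89.0086.
The time-0 hedge costs 75.2312, which is the no-arbitrage price.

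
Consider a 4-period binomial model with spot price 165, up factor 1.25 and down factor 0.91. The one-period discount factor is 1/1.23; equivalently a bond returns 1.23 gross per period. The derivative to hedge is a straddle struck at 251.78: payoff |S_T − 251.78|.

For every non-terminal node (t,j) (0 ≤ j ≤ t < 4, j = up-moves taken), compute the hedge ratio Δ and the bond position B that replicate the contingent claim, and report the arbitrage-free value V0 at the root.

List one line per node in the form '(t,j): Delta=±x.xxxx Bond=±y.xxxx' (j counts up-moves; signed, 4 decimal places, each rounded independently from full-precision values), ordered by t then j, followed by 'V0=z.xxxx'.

(0,0): Delta=0.8743 Bond=-88.5818
(1,0): Delta=-0.0485 Bond=29.6023
(1,1): Delta=0.9163 Bond=-117.6155
(2,0): Delta=-1.0000 Bond=166.4221
(2,1): Delta=-0.0052 Bond=28.2851
(2,2): Delta=0.9582 Bond=-155.4766
(3,0): Delta=-1.0000 Bond=204.6992
(3,1): Delta=-1.0000 Bond=204.6992
(3,2): Delta=0.0401 Bond=24.1714
(3,3): Delta=1.0000 Bond=-204.6992
V0=55.6791

Under the risk-neutral measure, an up-move has probability p* = (R−d)/(u−d) = 0.9412 and values discount at R = 1.23.
Terminal payoffs: V(4,0)=138.6313, V(4,1)=96.3560, V(4,2)=38.2855, V(4,3)=41.4817, V(4,4)=151.0520
(3,0): S=124.3392. Δ = (V_up−V_dn)/(S_up−S_dn) = (96.3560−138.6313)/(155.4240−113.1487) = -1.0000. V = [p*·96.3560 + (1−p*)·138.6313]/1.23 = 80.3600. B = V − Δ·S = 204.6992.
(3,1): S=170.7956. Δ = (V_up−V_dn)/(S_up−S_dn) = (38.2855−96.3560)/(213.4945−155.4240) = -1.0000. V = [p*·38.2855 + (1−p*)·96.3560]/1.23 = 33.9036. B = V − Δ·S = 204.6992.
(3,2): S=234.6094. Δ = (V_up−V_dn)/(S_up−S_dn) = (41.4817−38.2855)/(293.2617−213.4945) = 0.0401. V = [p*·41.4817 + (1−p*)·38.2855]/1.23 = 33.5721. B = V − Δ·S = 24.1714.
(3,3): S=322.2656. Δ = (V_up−V_dn)/(S_up−S_dn) = (151.0520−41.4817)/(402.8320−293.2617) = 1.0000. V = [p*·151.0520 + (1−p*)·41.4817]/1.23 = 117.5664. B = V − Δ·S = -204.6992.
(2,0): S=136.6365. Δ = (V_up−V_dn)/(S_up−S_dn) = (33.9036−80.3600)/(170.7956−124.3392) = -1.0000. V = [p*·33.9036 + (1−p*)·80.3600]/1.23 = 29.7856. B = V − Δ·S = 166.4221.
(2,1): S=187.6875. Δ = (V_up−V_dn)/(S_up−S_dn) = (33.5721−33.9036)/(234.6094−170.7956) = -0.0052. V = [p*·33.5721 + (1−p*)·33.9036]/1.23 = 27.3103. B = V − Δ·S = 28.2851.
(2,2): S=257.8125. Δ = (V_up−V_dn)/(S_up−S_dn) = (117.5664−33.5721)/(322.2656−234.6094) = 0.9582. V = [p*·117.5664 + (1−p*)·33.5721]/1.23 = 91.5655. B = V − Δ·S = -155.4766.
(1,0): S=150.1500. Δ = (V_up−V_dn)/(S_up−S_dn) = (27.3103−29.7856)/(187.6875−136.6365) = -0.0485. V = [p*·27.3103 + (1−p*)·29.7856]/1.23 = 22.3218. B = V − Δ·S = 29.6023.
(1,1): S=206.2500. Δ = (V_up−V_dn)/(S_up−S_dn) = (91.5655−27.3103)/(257.8125−187.6875) = 0.9163. V = [p*·91.5655 + (1−p*)·27.3103]/1.23 = 71.3706. B = V − Δ·S = -117.6155.
(0,0): S=165.0000. Δ = (V_up−V_dn)/(S_up−S_dn) = (71.3706−22.3218)/(206.2500−150.1500) = 0.8743. V = [p*·71.3706 + (1−p*)·22.3218]/1.23 = 55.6791. B = V − Δ·S = -88.5818.
Self-financing check: at every node Δ·S+B equals the discounted successor values.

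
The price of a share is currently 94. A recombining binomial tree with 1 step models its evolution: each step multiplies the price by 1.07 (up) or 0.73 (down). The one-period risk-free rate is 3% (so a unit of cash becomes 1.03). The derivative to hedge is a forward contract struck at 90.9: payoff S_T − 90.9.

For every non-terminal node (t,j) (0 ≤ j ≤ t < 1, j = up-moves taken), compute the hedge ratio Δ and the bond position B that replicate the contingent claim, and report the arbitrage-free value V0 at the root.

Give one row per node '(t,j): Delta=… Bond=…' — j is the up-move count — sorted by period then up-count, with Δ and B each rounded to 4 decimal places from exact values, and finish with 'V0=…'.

Risk-neutral probability p* = (R−d)/(u−d) = (1.03−0.73)/(1.07−0.73) = 0.8824.
Terminal payoffs: V(1,0)=-22.2800, V(1,1)=9.6800
  t=0,j=0: stock 94.0000 → up 100.5800 (V=9.6800), down 68.6200 (V=-22.2800). Price 5.7476; hedge Δ=1.0000, bond B=-88.2524.
Check: Δ(0,0)·S0 + B(0,0) = 5.7476 = V0.

(0,0): Delta=1.0000 Bond=-88.2524
V0=5.7476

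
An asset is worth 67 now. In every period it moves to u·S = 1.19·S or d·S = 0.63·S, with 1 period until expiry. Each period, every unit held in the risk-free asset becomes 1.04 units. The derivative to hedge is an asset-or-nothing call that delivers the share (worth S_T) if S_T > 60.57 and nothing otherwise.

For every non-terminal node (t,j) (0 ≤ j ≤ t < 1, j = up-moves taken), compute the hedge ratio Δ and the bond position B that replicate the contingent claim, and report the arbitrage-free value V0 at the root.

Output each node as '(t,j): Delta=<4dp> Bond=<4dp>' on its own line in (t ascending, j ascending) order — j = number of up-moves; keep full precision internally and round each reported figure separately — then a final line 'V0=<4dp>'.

Under the risk-neutral measure, an up-move has probability p* = (R−d)/(u−d) = 0.7321 and values discount at R = 1.04.
At expiry t=1: V(1,0)=0.0000, V(1,1)=79.7300
  t=0,j=0: stock 67.0000 → up 79.7300 (V=79.7300), down 42.2100 (V=0.0000). Price 56.1286; hedge Δ=2.1250, bond B=-86.2464.
Root portfolio cost Δ·67+B reproduces V0=56.1286.

(0,0): Delta=2.1250 Bond=-86.2464
V0=56.1286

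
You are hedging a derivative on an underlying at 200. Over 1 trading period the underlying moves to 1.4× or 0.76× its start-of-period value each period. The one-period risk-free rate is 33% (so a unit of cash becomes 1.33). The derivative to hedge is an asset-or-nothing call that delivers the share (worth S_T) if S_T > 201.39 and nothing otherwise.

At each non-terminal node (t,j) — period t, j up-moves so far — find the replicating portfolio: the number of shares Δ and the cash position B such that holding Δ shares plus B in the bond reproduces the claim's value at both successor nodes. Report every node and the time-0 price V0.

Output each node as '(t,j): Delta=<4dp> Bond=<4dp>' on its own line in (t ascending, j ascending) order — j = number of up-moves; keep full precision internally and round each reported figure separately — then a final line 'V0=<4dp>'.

The replicating-portfolio and risk-neutral prices coincide; use p* = (1.33−0.76)/(1.4−0.76) = 0.8906 for the latter.
At expiry t=1: V(1,0)=0.0000, V(1,1)=280.0000
(0,0): S=200.0000. Δ = (V_up−V_dn)/(S_up−S_dn) = (280.0000−0.0000)/(280.0000−152.0000) = 2.1875. V = [p*·280.0000 + (1−p*)·0.0000]/1.33 = 187.5000. B = V − Δ·S = -250.0000.
Root portfolio cost Δ·200+B reproduces V0=187.5000.

(0,0): Delta=2.1875 Bond=-250.0000
V0=187.5000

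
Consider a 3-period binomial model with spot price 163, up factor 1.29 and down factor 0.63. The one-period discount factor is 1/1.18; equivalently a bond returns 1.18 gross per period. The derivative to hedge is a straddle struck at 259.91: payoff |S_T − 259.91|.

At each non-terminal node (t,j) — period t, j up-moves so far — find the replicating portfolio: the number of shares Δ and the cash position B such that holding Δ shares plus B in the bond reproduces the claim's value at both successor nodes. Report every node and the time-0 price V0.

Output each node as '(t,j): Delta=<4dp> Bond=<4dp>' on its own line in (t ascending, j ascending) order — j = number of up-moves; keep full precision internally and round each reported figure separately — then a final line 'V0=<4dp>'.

(0,0): Delta=-0.1655 Bond=85.5683
(1,0): Delta=-1.0000 Bond=186.6633
(1,1): Delta=-0.0840 Bond=83.8320
(2,0): Delta=-1.0000 Bond=220.2627
(2,1): Delta=-1.0000 Bond=220.2627
(2,2): Delta=0.0055 Bond=74.6536
V0=58.5885

The replicating-portfolio and risk-neutral prices coincide; use p* = (1.18−0.63)/(1.29−0.63) = 0.8333 for the latter.
Payoff layer (t=3): V(3,0)=219.1523, V(3,1)=176.4538, V(3,2)=89.0236, V(3,3)=90.0003
Node (2,0) S=64.6947: V=(p*·176.4538+(1−p*)·219.1523)/1.18=155.5680; Δ=(176.4538−219.1523)/(83.4562−40.7577)=-1.0000; B=V−Δ·S=220.2627
Node (2,1) S=132.4701: V=(p*·89.0236+(1−p*)·176.4538)/1.18=87.7926; Δ=(89.0236−176.4538)/(170.8864−83.4562)=-1.0000; B=V−Δ·S=220.2627
Node (2,2) S=271.2483: V=(p*·90.0003+(1−p*)·89.0236)/1.18=76.1335; Δ=(90.0003−89.0236)/(349.9103−170.8864)=0.0055; B=V−Δ·S=74.6536
Node (1,0) S=102.6900: V=(p*·87.7926+(1−p*)·155.5680)/1.18=83.9733; Δ=(87.7926−155.5680)/(132.4701−64.6947)=-1.0000; B=V−Δ·S=186.6633
Node (1,1) S=210.2700: V=(p*·76.1335+(1−p*)·87.7926)/1.18=66.1667; Δ=(76.1335−87.7926)/(271.2483−132.4701)=-0.0840; B=V−Δ·S=83.8320
Node (0,0) S=163.0000: V=(p*·66.1667+(1−p*)·83.9733)/1.18=58.5885; Δ=(66.1667−83.9733)/(210.2700−102.6900)=-0.1655; B=V−Δ·S=85.5683
Self-financing check: at every node Δ·S+B equals the discounted successor values.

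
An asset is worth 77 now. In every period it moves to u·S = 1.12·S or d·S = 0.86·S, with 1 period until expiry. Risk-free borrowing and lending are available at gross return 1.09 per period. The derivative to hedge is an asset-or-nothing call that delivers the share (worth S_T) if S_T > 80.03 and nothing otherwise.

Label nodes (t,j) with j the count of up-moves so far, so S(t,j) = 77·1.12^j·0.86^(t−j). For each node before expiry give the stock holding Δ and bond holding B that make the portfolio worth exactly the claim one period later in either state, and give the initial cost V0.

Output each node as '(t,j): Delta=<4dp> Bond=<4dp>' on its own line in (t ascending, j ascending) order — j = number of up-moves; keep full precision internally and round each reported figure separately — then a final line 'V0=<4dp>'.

Risk-neutral probability p* = (R−d)/(u−d) = (1.09−0.86)/(1.12−0.86) = 0.8846.
Terminal payoffs: V(1,0)=0.0000, V(1,1)=86.2400
Node (0,0) S=77.0000: V=(p*·86.2400+(1−p*)·0.0000)/1.09=69.9901; Δ=(86.2400−0.0000)/(86.2400−66.2200)=4.3077; B=V−Δ·S=-261.7022
Check: Δ(0,0)·S0 + B(0,0) = 69.9901 = V0.

(0,0): Delta=4.3077 Bond=-261.7022
V0=69.9901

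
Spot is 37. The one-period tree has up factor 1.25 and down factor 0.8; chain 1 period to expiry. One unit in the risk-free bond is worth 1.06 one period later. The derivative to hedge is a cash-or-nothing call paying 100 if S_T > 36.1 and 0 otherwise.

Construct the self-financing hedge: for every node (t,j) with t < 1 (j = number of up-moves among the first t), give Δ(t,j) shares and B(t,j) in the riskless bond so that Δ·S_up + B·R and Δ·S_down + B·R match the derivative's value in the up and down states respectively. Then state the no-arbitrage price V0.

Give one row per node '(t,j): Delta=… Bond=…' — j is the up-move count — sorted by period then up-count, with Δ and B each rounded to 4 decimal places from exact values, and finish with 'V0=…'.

(0,0): Delta=6.0060 Bond=-167.7149
V0=54.5073

Under the risk-neutral measure, an up-move has probability p* = (R−d)/(u−d) = 0.5778 and values discount at R = 1.06.
Payoff layer (t=1): V(1,0)=0.0000, V(1,1)=100.0000
(0,0): S=37.0000. Δ = (V_up−V_dn)/(S_up−S_dn) = (100.0000−0.0000)/(46.2500−29.6000) = 6.0060. V = [p*·100.0000 + (1−p*)·0.0000]/1.06 = 54.5073. B = V − Δ·S = -167.7149.
The time-0 hedge costs 54.5073, which is the no-arbitrage price.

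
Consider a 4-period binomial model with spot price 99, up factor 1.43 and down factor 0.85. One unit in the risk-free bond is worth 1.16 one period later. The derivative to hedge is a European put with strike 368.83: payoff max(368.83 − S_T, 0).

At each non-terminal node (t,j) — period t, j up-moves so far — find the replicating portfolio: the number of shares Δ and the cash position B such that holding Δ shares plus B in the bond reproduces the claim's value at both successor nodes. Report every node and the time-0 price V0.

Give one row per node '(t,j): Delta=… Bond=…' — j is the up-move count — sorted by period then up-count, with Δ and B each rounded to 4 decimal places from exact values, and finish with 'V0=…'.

(0,0): Delta=-0.9231 Bond=198.1217
(1,0): Delta=-1.0000 Bond=236.2938
(1,1): Delta=-0.8833 Bond=224.1838
(2,0): Delta=-1.0000 Bond=274.1008
(2,1): Delta=-1.0000 Bond=274.1008
(2,2): Delta=-0.8228 Bond=247.8183
(3,0): Delta=-1.0000 Bond=317.9569
(3,1): Delta=-1.0000 Bond=317.9569
(3,2): Delta=-1.0000 Bond=317.9569
(3,3): Delta=-0.7311 Bond=260.9154
V0=106.7365

No-arbitrage ⇒ martingale measure with p* = (R−d)/(u−d) = 0.5345.
Terminal payoffs: V(4,0)=317.1514, V(4,1)=281.8883, V(4,2)=222.5634, V(4,3)=122.7580, V(4,4)=0.0000
Node (3,0) S=60.7984: V=(p*·281.8883+(1−p*)·317.1514)/1.16=257.1585; Δ=(281.8883−317.1514)/(86.9417−51.6786)=-1.0000; B=V−Δ·S=317.9569
Node (3,1) S=102.2843: V=(p*·222.5634+(1−p*)·281.8883)/1.16=215.6726; Δ=(222.5634−281.8883)/(146.2666−86.9417)=-1.0000; B=V−Δ·S=317.9569
Node (3,2) S=172.0783: V=(p*·122.7580+(1−p*)·222.5634)/1.16=145.8786; Δ=(122.7580−222.5634)/(246.0720−146.2666)=-1.0000; B=V−Δ·S=317.9569
Node (3,3) S=289.4965: V=(p*·0.0000+(1−p*)·122.7580)/1.16=49.2638; Δ=(0.0000−122.7580)/(413.9800−246.0720)=-0.7311; B=V−Δ·S=260.9154
Node (2,0) S=71.5275: V=(p*·215.6726+(1−p*)·257.1585)/1.16=202.5733; Δ=(215.6726−257.1585)/(102.2843−60.7984)=-1.0000; B=V−Δ·S=274.1008
Node (2,1) S=120.3345: V=(p*·145.8786+(1−p*)·215.6726)/1.16=153.7663; Δ=(145.8786−215.6726)/(172.0783−102.2843)=-1.0000; B=V−Δ·S=274.1008
Node (2,2) S=202.4451: V=(p*·49.2638+(1−p*)·145.8786)/1.16=81.2410; Δ=(49.2638−145.8786)/(289.4965−172.0783)=-0.8228; B=V−Δ·S=247.8183
Node (1,0) S=84.1500: V=(p*·153.7663+(1−p*)·202.5733)/1.16=152.1438; Δ=(153.7663−202.5733)/(120.3345−71.5275)=-1.0000; B=V−Δ·S=236.2938
Node (1,1) S=141.5700: V=(p*·81.2410+(1−p*)·153.7663)/1.16=99.1403; Δ=(81.2410−153.7663)/(202.4451−120.3345)=-0.8833; B=V−Δ·S=224.1838
Node (0,0) S=99.0000: V=(p*·99.1403+(1−p*)·152.1438)/1.16=106.7365; Δ=(99.1403−152.1438)/(141.5700−84.1500)=-0.9231; B=V−Δ·S=198.1217
The time-0 hedge costs 106.7365, which is the no-arbitrage price.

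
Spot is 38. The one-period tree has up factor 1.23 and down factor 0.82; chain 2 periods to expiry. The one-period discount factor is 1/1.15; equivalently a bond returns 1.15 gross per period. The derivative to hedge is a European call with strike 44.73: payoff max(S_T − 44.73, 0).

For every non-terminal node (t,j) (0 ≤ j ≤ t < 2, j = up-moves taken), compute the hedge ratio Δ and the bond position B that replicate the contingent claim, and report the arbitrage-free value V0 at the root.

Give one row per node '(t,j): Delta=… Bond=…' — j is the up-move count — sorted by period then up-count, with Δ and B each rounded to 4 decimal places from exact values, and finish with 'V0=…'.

(0,0): Delta=0.5732 Bond=-15.5318
(1,0): Delta=0.0000 Bond=0.0000
(1,1): Delta=0.6659 Bond=-22.1917
V0=6.2506

The replicating-portfolio and risk-neutral prices coincide; use p* = (1.15−0.82)/(1.23−0.82) = 0.8049 for the latter.
At expiry t=2: V(2,0)=0.0000, V(2,1)=0.0000, V(2,2)=12.7602
(1,0): S=31.1600. Δ = (V_up−V_dn)/(S_up−S_dn) = (0.0000−0.0000)/(38.3268−25.5512) = 0.0000. V = [p*·0.0000 + (1−p*)·0.0000]/1.15 = 0.0000. B = V − Δ·S = 0.0000.
(1,1): S=46.7400. Δ = (V_up−V_dn)/(S_up−S_dn) = (12.7602−0.0000)/(57.4902−38.3268) = 0.6659. V = [p*·12.7602 + (1−p*)·0.0000]/1.15 = 8.9308. B = V − Δ·S = -22.1917.
(0,0): S=38.0000. Δ = (V_up−V_dn)/(S_up−S_dn) = (8.9308−0.0000)/(46.7400−31.1600) = 0.5732. V = [p*·8.9308 + (1−p*)·0.0000]/1.15 = 6.2506. B = V − Δ·S = -15.5318.
Self-financing check: at every node Δ·S+B equals the discounted successor values.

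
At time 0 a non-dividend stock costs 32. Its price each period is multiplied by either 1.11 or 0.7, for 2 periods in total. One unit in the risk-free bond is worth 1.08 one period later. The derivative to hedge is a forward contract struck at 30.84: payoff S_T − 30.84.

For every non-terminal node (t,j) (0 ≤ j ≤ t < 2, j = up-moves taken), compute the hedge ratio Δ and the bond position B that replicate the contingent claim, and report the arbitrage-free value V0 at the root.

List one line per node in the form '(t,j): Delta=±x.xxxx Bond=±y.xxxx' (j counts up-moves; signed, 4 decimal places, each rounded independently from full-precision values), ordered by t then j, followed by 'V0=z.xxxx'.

(0,0): Delta=1.0000 Bond=-26.4403
(1,0): Delta=1.0000 Bond=-28.5556
(1,1): Delta=1.0000 Bond=-28.5556
V0=5.5597

The replicating-portfolio and risk-neutral prices coincide; use p* = (1.08−0.7)/(1.11−0.7) = 0.9268 for the latter.
At expiry t=2: V(2,0)=-15.1600, V(2,1)=-5.9760, V(2,2)=8.5872
(1,0): S=22.4000. Δ = (V_up−V_dn)/(S_up−S_dn) = (-5.9760−-15.1600)/(24.8640−15.6800) = 1.0000. V = [p*·-5.9760 + (1−p*)·-15.1600]/1.08 = -6.1556. B = V − Δ·S = -28.5556.
(1,1): S=35.5200. Δ = (V_up−V_dn)/(S_up−S_dn) = (8.5872−-5.9760)/(39.4272−24.8640) = 1.0000. V = [p*·8.5872 + (1−p*)·-5.9760]/1.08 = 6.9644. B = V − Δ·S = -28.5556.
(0,0): S=32.0000. Δ = (V_up−V_dn)/(S_up−S_dn) = (6.9644−-6.1556)/(35.5200−22.4000) = 1.0000. V = [p*·6.9644 + (1−p*)·-6.1556]/1.08 = 5.5597. B = V − Δ·S = -26.4403.
Root portfolio cost Δ·32+B reproduces V0=5.5597.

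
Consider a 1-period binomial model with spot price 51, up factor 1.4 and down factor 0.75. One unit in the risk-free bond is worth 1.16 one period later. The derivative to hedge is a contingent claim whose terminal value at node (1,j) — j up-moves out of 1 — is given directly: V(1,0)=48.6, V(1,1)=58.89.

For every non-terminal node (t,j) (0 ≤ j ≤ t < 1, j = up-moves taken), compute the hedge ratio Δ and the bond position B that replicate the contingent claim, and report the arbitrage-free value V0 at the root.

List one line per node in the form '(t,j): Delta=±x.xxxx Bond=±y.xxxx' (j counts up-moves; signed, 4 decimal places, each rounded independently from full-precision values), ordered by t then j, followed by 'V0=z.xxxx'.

The replicating-portfolio and risk-neutral prices coincide; use p* = (1.16−0.75)/(1.4−0.75) = 0.6308 for the latter.
At expiry t=1: V(1,0)=48.6000, V(1,1)=58.8900
(0,0): S=51.0000. Δ = (V_up−V_dn)/(S_up−S_dn) = (58.8900−48.6000)/(71.4000−38.2500) = 0.3104. V = [p*·58.8900 + (1−p*)·48.6000]/1.16 = 47.4919. B = V − Δ·S = 31.6611.
Self-financing check: at every node Δ·S+B equals the discounted successor values.

(0,0): Delta=0.3104 Bond=31.6611
V0=47.4919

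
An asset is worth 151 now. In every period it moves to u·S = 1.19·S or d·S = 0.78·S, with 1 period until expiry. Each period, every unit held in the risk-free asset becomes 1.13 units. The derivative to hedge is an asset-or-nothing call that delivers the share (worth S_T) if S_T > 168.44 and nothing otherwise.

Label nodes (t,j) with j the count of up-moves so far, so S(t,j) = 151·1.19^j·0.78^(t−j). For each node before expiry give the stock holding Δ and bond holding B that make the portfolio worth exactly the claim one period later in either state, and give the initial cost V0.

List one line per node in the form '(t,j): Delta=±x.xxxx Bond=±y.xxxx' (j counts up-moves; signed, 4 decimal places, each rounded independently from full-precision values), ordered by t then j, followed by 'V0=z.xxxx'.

(0,0): Delta=2.9024 Bond=-302.5215
V0=135.7468

Risk-neutral probability p* = (R−d)/(u−d) = (1.13−0.78)/(1.19−0.78) = 0.8537.
Payoff layer (t=1): V(1,0)=0.0000, V(1,1)=179.6900
(0,0): S=151.0000. Δ = (V_up−V_dn)/(S_up−S_dn) = (179.6900−0.0000)/(179.6900−117.7800) = 2.9024. V = [p*·179.6900 + (1−p*)·0.0000]/1.13 = 135.7468. B = V − Δ·S = -302.5215.
The time-0 hedge costs 135.7468, which is the no-arbitrage price.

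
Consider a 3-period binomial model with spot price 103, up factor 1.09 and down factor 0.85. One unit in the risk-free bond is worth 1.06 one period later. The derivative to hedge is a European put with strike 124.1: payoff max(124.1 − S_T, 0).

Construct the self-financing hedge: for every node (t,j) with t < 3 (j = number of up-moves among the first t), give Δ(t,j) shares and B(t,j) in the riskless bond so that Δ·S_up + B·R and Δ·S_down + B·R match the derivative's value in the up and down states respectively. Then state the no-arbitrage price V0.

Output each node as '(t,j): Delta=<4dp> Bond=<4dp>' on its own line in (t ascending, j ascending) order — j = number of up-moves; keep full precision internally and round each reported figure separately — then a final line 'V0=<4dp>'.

(0,0): Delta=-0.7440 Bond=83.0508
(1,0): Delta=-1.0000 Bond=110.4486
(1,1): Delta=-0.7155 Bond=84.8317
(2,0): Delta=-1.0000 Bond=117.0755
(2,1): Delta=-1.0000 Bond=117.0755
(2,2): Delta=-0.6838 Bond=86.0425
V0=6.4211

The replicating-portfolio and risk-neutral prices coincide; use p* = (1.06−0.85)/(1.09−0.85) = 0.8750 for the latter.
Terminal values V(3,·): V(3,0)=60.8451, V(3,1)=42.9849, V(3,2)=20.0818, V(3,3)=0.0000
(2,0): S=74.4175. Δ = (V_up−V_dn)/(S_up−S_dn) = (42.9849−60.8451)/(81.1151−63.2549) = -1.0000. V = [p*·42.9849 + (1−p*)·60.8451]/1.06 = 42.6580. B = V − Δ·S = 117.0755.
(2,1): S=95.4295. Δ = (V_up−V_dn)/(S_up−S_dn) = (20.0818−42.9849)/(104.0182−81.1151) = -1.0000. V = [p*·20.0818 + (1−p*)·42.9849]/1.06 = 21.6460. B = V − Δ·S = 117.0755.
(2,2): S=122.3743. Δ = (V_up−V_dn)/(S_up−S_dn) = (0.0000−20.0818)/(133.3880−104.0182) = -0.6838. V = [p*·0.0000 + (1−p*)·20.0818]/1.06 = 2.3681. B = V − Δ·S = 86.0425.
(1,0): S=87.5500. Δ = (V_up−V_dn)/(S_up−S_dn) = (21.6460−42.6580)/(95.4295−74.4175) = -1.0000. V = [p*·21.6460 + (1−p*)·42.6580]/1.06 = 22.8986. B = V − Δ·S = 110.4486.
(1,1): S=112.2700. Δ = (V_up−V_dn)/(S_up−S_dn) = (2.3681−21.6460)/(122.3743−95.4295) = -0.7155. V = [p*·2.3681 + (1−p*)·21.6460]/1.06 = 4.5074. B = V − Δ·S = 84.8317.
(0,0): S=103.0000. Δ = (V_up−V_dn)/(S_up−S_dn) = (4.5074−22.8986)/(112.2700−87.5500) = -0.7440. V = [p*·4.5074 + (1−p*)·22.8986]/1.06 = 6.4211. B = V − Δ·S = 83.0508.
Each (Δ,B) replicates both successor values, so the strategy is self-financing and V0 is arbitrage-free.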